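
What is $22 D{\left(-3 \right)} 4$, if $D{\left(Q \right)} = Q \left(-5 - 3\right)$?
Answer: $2112$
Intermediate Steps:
$D{\left(Q \right)} = - 8 Q$ ($D{\left(Q \right)} = Q \left(-8\right) = - 8 Q$)
$22 D{\left(-3 \right)} 4 = 22 \left(\left(-8\right) \left(-3\right)\right) 4 = 22 \cdot 24 \cdot 4 = 528 \cdot 4 = 2112$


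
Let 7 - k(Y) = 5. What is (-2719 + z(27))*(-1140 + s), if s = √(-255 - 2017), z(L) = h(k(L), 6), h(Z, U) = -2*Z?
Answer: 3104220 - 10892*I*√142 ≈ 3.1042e+6 - 1.2979e+5*I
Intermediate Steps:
k(Y) = 2 (k(Y) = 7 - 1*5 = 7 - 5 = 2)
z(L) = -4 (z(L) = -2*2 = -4)
s = 4*I*√142 (s = √(-2272) = 4*I*√142 ≈ 47.666*I)
(-2719 + z(27))*(-1140 + s) = (-2719 - 4)*(-1140 + 4*I*√142) = -2723*(-1140 + 4*I*√142) = 3104220 - 10892*I*√142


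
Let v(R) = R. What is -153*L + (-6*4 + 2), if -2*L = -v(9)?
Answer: -1421/2 ≈ -710.50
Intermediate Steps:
L = 9/2 (L = -(-1)*9/2 = -½*(-9) = 9/2 ≈ 4.5000)
-153*L + (-6*4 + 2) = -153*9/2 + (-6*4 + 2) = -1377/2 + (-24 + 2) = -1377/2 - 22 = -1421/2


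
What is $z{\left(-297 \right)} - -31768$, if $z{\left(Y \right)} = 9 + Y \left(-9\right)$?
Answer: $34450$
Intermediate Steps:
$z{\left(Y \right)} = 9 - 9 Y$
$z{\left(-297 \right)} - -31768 = \left(9 - -2673\right) - -31768 = \left(9 + 2673\right) + 31768 = 2682 + 31768 = 34450$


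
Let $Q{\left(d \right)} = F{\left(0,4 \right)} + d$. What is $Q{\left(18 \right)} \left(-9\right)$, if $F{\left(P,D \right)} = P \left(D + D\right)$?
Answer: $-162$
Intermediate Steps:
$F{\left(P,D \right)} = 2 D P$ ($F{\left(P,D \right)} = P 2 D = 2 D P$)
$Q{\left(d \right)} = d$ ($Q{\left(d \right)} = 2 \cdot 4 \cdot 0 + d = 0 + d = d$)
$Q{\left(18 \right)} \left(-9\right) = 18 \left(-9\right) = -162$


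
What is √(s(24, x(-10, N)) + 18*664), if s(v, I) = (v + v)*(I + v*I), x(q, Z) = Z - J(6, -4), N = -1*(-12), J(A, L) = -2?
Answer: 4*√1797 ≈ 169.56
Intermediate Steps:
N = 12
x(q, Z) = 2 + Z (x(q, Z) = Z - 1*(-2) = Z + 2 = 2 + Z)
s(v, I) = 2*v*(I + I*v) (s(v, I) = (2*v)*(I + I*v) = 2*v*(I + I*v))
√(s(24, x(-10, N)) + 18*664) = √(2*(2 + 12)*24*(1 + 24) + 18*664) = √(2*14*24*25 + 11952) = √(16800 + 11952) = √28752 = 4*√1797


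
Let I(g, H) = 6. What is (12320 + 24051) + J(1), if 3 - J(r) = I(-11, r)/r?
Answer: 36368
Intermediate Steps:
J(r) = 3 - 6/r
(12320 + 24051) + J(1) = (12320 + 24051) + (3 - 6/1) = 36371 + (3 - 6*1) = 36371 + (3 - 6) = 36371 - 3 = 36368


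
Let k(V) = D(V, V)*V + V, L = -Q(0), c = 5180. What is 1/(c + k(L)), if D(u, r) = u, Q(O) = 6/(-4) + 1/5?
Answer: 100/518299 ≈ 0.00019294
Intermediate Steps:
Q(O) = -13/10 (Q(O) = 6*(-¼) + 1*(⅕) = -3/2 + ⅕ = -13/10)
L = 13/10 (L = -1*(-13/10) = 13/10 ≈ 1.3000)
k(V) = V + V² (k(V) = V*V + V = V² + V = V + V²)
1/(c + k(L)) = 1/(5180 + 13*(1 + 13/10)/10) = 1/(5180 + (13/10)*(23/10)) = 1/(5180 + 299/100) = 1/(518299/100) = 100/518299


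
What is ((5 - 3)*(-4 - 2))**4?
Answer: 20736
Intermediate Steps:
((5 - 3)*(-4 - 2))**4 = (2*(-6))**4 = (-12)**4 = 20736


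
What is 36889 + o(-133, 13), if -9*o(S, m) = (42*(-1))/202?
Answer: 11177374/303 ≈ 36889.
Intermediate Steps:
o(S, m) = 7/303 (o(S, m) = -42*(-1)/(9*202) = -(-14)/(3*202) = -⅑*(-21/101) = 7/303)
36889 + o(-133, 13) = 36889 + 7/303 = 11177374/303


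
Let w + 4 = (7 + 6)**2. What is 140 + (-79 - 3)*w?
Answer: -13390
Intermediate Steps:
w = 165 (w = -4 + (7 + 6)**2 = -4 + 13**2 = -4 + 169 = 165)
140 + (-79 - 3)*w = 140 + (-79 - 3)*165 = 140 - 82*165 = 140 - 13530 = -13390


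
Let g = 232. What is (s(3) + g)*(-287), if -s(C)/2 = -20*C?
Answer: -101024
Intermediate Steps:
s(C) = 40*C (s(C) = -(-40)*C = 40*C)
(s(3) + g)*(-287) = (40*3 + 232)*(-287) = (120 + 232)*(-287) = 352*(-287) = -101024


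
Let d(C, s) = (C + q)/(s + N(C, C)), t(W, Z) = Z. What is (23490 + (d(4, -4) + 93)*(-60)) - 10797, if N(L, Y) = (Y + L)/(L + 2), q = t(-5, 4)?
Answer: 7293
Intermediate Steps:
q = 4
N(L, Y) = (L + Y)/(2 + L)
d(C, s) = (4 + C)/(s + 2*C/(2 + C)) (d(C, s) = (C + 4)/(s + (C + C)/(2 + C)) = (4 + C)/(s + (2*C)/(2 + C)) = (4 + C)/(s + 2*C/(2 + C)))
(23490 + (d(4, -4) + 93)*(-60)) - 10797 = (23490 + ((2 + 4)*(4 + 4)/(2*4 - 4*(2 + 4)) + 93)*(-60)) - 10797 = (23490 + (6*8/(8 - 4*6) + 93)*(-60)) - 10797 = (23490 + (6*8/(8 - 24) + 93)*(-60)) - 10797 = (23490 + (6*8/(-16) + 93)*(-60)) - 10797 = (23490 + (-1/16*6*8 + 93)*(-60)) - 10797 = (23490 + (-3 + 93)*(-60)) - 10797 = (23490 + 90*(-60)) - 10797 = (23490 - 5400) - 10797 = 18090 - 10797 = 7293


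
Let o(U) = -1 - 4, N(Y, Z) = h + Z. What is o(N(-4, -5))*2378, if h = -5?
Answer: -11890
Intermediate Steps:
N(Y, Z) = -5 + Z
o(U) = -5
o(N(-4, -5))*2378 = -5*2378 = -11890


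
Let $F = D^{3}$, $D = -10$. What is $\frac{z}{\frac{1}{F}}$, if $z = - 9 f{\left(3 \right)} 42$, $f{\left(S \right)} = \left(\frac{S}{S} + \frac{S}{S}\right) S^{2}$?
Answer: $6804000$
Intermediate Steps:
$f{\left(S \right)} = 2 S^{2}$ ($f{\left(S \right)} = \left(1 + 1\right) S^{2} = 2 S^{2}$)
$F = -1000$ ($F = \left(-10\right)^{3} = -1000$)
$z = -6804$ ($z = - 9 \cdot 2 \cdot 3^{2} \cdot 42 = - 9 \cdot 2 \cdot 9 \cdot 42 = \left(-9\right) 18 \cdot 42 = \left(-162\right) 42 = -6804$)
$\frac{z}{\frac{1}{F}} = - \frac{6804}{\frac{1}{-1000}} = - \frac{6804}{- \frac{1}{1000}} = \left(-6804\right) \left(-1000\right) = 6804000$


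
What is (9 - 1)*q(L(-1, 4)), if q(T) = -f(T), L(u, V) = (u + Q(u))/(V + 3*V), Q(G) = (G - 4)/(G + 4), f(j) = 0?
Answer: 0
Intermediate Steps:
Q(G) = (-4 + G)/(4 + G)
L(u, V) = (u + (-4 + u)/(4 + u))/(4*V) (L(u, V) = (u + (-4 + u)/(4 + u))/(V + 3*V) = (u + (-4 + u)/(4 + u))/((4*V)) = (u + (-4 + u)/(4 + u))*(1/(4*V)) = (u + (-4 + u)/(4 + u))/(4*V))
q(T) = 0 (q(T) = -1*0 = 0)
(9 - 1)*q(L(-1, 4)) = (9 - 1)*0 = 8*0 = 0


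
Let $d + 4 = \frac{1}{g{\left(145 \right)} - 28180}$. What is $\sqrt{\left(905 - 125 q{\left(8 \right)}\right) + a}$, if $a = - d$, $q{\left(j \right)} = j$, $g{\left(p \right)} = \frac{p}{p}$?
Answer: $\frac{8 i \sqrt{125449777}}{9393} \approx 9.5394 i$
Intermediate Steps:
$g{\left(p \right)} = 1$
$d = - \frac{112717}{28179}$ ($d = -4 + \frac{1}{1 - 28180} = -4 + \frac{1}{-28179} = -4 - \frac{1}{28179} = - \frac{112717}{28179} \approx -4.0$)
$a = \frac{112717}{28179}$ ($a = \left(-1\right) \left(- \frac{112717}{28179}\right) = \frac{112717}{28179} \approx 4.0$)
$\sqrt{\left(905 - 125 q{\left(8 \right)}\right) + a} = \sqrt{\left(905 - 1000\right) + \frac{112717}{28179}} = \sqrt{-95 + \frac{112717}{28179}} = \sqrt{- \frac{2564288}{28179}} = \frac{8 i \sqrt{125449777}}{9393}$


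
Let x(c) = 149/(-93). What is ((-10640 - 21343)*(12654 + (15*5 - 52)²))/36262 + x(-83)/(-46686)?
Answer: -457660121748346/39360569769 ≈ -11627.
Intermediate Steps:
x(c) = -149/93 (x(c) = 149*(-1/93) = -149/93)
((-10640 - 21343)*(12654 + (15*5 - 52)²))/36262 + x(-83)/(-46686) = ((-10640 - 21343)*(12654 + (15*5 - 52)²))/36262 - 149/93/(-46686) = -31983*(12654 + (75 - 52)²)*(1/36262) - 149/93*(-1/46686) = -31983*(12654 + 23²)*(1/36262) + 149/4341798 = -31983*(12654 + 529)*(1/36262) + 149/4341798 = -31983*13183*(1/36262) + 149/4341798 = -421631889*1/36262 + 149/4341798 = -421631889/36262 + 149/4341798 = -457660121748346/39360569769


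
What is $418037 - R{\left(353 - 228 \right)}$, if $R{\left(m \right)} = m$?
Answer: $417912$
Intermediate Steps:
$418037 - R{\left(353 - 228 \right)} = 418037 - \left(353 - 228\right) = 418037 - 125 = 417912$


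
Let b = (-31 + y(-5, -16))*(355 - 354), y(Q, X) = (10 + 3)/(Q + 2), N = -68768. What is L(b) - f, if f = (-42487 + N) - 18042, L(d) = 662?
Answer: 129959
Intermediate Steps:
y(Q, X) = 13/(2 + Q)
b = -106/3 (b = (-31 + 13/(2 - 5))*(355 - 354) = (-31 + 13/(-3))*1 = (-31 + 13*(-⅓))*1 = (-31 - 13/3)*1 = -106/3*1 = -106/3 ≈ -35.333)
f = -129297 (f = (-42487 - 68768) - 18042 = -111255 - 18042 = -129297)
L(b) - f = 662 - 1*(-129297) = 662 + 129297 = 129959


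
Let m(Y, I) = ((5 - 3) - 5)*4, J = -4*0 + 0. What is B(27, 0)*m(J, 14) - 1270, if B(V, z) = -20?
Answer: -1030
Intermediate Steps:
J = 0 (J = 0 + 0 = 0)
m(Y, I) = -12 (m(Y, I) = (2 - 5)*4 = -3*4 = -12)
B(27, 0)*m(J, 14) - 1270 = -20*(-12) - 1270 = 240 - 1270 = -1030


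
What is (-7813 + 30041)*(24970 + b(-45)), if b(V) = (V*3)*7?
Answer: 534027700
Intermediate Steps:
b(V) = 21*V (b(V) = (3*V)*7 = 21*V)
(-7813 + 30041)*(24970 + b(-45)) = (-7813 + 30041)*(24970 + 21*(-45)) = 22228*(24970 - 945) = 22228*24025 = 534027700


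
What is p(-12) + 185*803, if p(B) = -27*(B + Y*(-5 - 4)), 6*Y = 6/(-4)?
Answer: 595273/4 ≈ 1.4882e+5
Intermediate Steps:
Y = -1/4 (Y = (6/(-4))/6 = (6*(-1/4))/6 = (1/6)*(-3/2) = -1/4 ≈ -0.25000)
p(B) = -243/4 - 27*B (p(B) = -27*(B - (-5 - 4)/4) = -27*(B - 1/4*(-9)) = -27*(B + 9/4) = -27*(9/4 + B) = -243/4 - 27*B)
p(-12) + 185*803 = (-243/4 - 27*(-12)) + 185*803 = (-243/4 + 324) + 148555 = 1053/4 + 148555 = 595273/4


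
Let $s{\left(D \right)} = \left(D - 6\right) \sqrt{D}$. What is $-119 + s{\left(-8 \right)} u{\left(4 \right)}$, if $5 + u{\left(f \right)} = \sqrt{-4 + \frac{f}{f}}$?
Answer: $-119 + 28 \sqrt{6} + 140 i \sqrt{2} \approx -50.414 + 197.99 i$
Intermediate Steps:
$u{\left(f \right)} = -5 + i \sqrt{3}$ ($u{\left(f \right)} = -5 + \sqrt{-4 + \frac{f}{f}} = -5 + \sqrt{-4 + 1} = -5 + \sqrt{-3} = -5 + i \sqrt{3}$)
$s{\left(D \right)} = \sqrt{D} \left(-6 + D\right)$ ($s{\left(D \right)} = \left(-6 + D\right) \sqrt{D} = \sqrt{D} \left(-6 + D\right)$)
$-119 + s{\left(-8 \right)} u{\left(4 \right)} = -119 + \sqrt{-8} \left(-6 - 8\right) \left(-5 + i \sqrt{3}\right) = -119 + 2 i \sqrt{2} \left(-14\right) \left(-5 + i \sqrt{3}\right) = -119 + - 28 i \sqrt{2} \left(-5 + i \sqrt{3}\right) = -119 - 28 i \sqrt{2} \left(-5 + i \sqrt{3}\right)$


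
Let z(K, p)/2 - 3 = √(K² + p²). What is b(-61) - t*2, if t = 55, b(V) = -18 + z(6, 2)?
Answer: -122 + 4*√10 ≈ -109.35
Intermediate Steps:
z(K, p) = 6 + 2*√(K² + p²)
b(V) = -12 + 4*√10 (b(V) = -18 + (6 + 2*√(6² + 2²)) = -18 + (6 + 2*√(36 + 4)) = -18 + (6 + 2*√40) = -18 + (6 + 2*(2*√10)) = -18 + (6 + 4*√10) = -12 + 4*√10)
b(-61) - t*2 = (-12 + 4*√10) - 55*2 = (-12 + 4*√10) - 1*110 = (-12 + 4*√10) - 110 = -122 + 4*√10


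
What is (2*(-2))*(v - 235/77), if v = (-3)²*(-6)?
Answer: 17572/77 ≈ 228.21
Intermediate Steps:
v = -54 (v = 9*(-6) = -54)
(2*(-2))*(v - 235/77) = (2*(-2))*(-54 - 235/77) = -4*(-54 - 235*1/77) = -4*(-54 - 235/77) = -4*(-4393/77) = 17572/77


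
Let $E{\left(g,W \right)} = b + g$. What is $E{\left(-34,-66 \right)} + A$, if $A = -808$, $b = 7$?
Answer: $-835$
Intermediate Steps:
$E{\left(g,W \right)} = 7 + g$
$E{\left(-34,-66 \right)} + A = \left(7 - 34\right) - 808 = -27 - 808 = -835$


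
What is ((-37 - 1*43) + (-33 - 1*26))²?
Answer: 19321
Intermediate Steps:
((-37 - 1*43) + (-33 - 1*26))² = ((-37 - 43) + (-33 - 26))² = (-80 - 59)² = (-139)² = 19321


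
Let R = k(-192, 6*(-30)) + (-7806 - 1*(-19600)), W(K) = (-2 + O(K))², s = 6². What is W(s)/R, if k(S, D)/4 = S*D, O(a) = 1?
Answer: 1/150034 ≈ 6.6652e-6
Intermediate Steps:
s = 36
W(K) = 1 (W(K) = (-2 + 1)² = (-1)² = 1)
k(S, D) = 4*D*S (k(S, D) = 4*(S*D) = 4*(D*S) = 4*D*S)
R = 150034 (R = 4*(6*(-30))*(-192) + (-7806 - 1*(-19600)) = 4*(-180)*(-192) + (-7806 + 19600) = 138240 + 11794 = 150034)
W(s)/R = 1/150034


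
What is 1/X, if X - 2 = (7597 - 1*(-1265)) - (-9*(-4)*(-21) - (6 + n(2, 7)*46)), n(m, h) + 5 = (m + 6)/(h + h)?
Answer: 7/65956 ≈ 0.00010613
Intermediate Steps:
n(m, h) = -5 + (6 + m)/(2*h) (n(m, h) = -5 + (m + 6)/(h + h) = -5 + (6 + m)/((2*h)) = -5 + (6 + m)*(1/(2*h)) = -5 + (6 + m)/(2*h))
X = 65956/7 (X = 2 + ((7597 - 1*(-1265)) - (-9*(-4)*(-21) - (6 + ((½)*(6 + 2 - 10*7)/7)*46))) = 2 + ((7597 + 1265) - (36*(-21) - (6 + ((½)*(⅐)*(6 + 2 - 70))*46))) = 2 + (8862 - (-756 - (6 + ((½)*(⅐)*(-62))*46))) = 2 + (8862 - (-756 - (6 - 31/7*46))) = 2 + (8862 - (-756 - (6 - 1426/7))) = 2 + (8862 - (-756 - 1*(-1384/7))) = 2 + (8862 - (-756 + 1384/7)) = 2 + (8862 - 1*(-3908/7)) = 2 + (8862 + 3908/7) = 2 + 65942/7 = 65956/7 ≈ 9422.3)
1/X = 1/(65956/7) = 7/65956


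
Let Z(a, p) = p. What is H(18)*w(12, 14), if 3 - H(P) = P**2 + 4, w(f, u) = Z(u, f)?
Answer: -3900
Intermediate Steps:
w(f, u) = f
H(P) = -1 - P**2 (H(P) = 3 - (P**2 + 4) = 3 - (4 + P**2) = 3 + (-4 - P**2) = -1 - P**2)
H(18)*w(12, 14) = (-1 - 1*18**2)*12 = (-1 - 1*324)*12 = (-1 - 324)*12 = -325*12 = -3900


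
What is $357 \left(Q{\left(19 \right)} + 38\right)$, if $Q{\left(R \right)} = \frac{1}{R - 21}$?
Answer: $\frac{26775}{2} \approx 13388.0$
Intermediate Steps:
$Q{\left(R \right)} = \frac{1}{-21 + R}$
$357 \left(Q{\left(19 \right)} + 38\right) = 357 \left(\frac{1}{-21 + 19} + 38\right) = 357 \left(\frac{1}{-2} + 38\right) = 357 \left(- \frac{1}{2} + 38\right) = 357 \cdot \frac{75}{2} = \frac{26775}{2}$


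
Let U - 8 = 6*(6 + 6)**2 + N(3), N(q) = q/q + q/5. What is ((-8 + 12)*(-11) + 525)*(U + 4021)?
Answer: 11771513/5 ≈ 2.3543e+6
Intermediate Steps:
N(q) = 1 + q/5 (N(q) = 1 + q*(1/5) = 1 + q/5)
U = 4368/5 (U = 8 + (6*(6 + 6)**2 + (1 + (1/5)*3)) = 8 + (6*12**2 + (1 + 3/5)) = 8 + (6*144 + 8/5) = 8 + (864 + 8/5) = 8 + 4328/5 = 4368/5 ≈ 873.60)
((-8 + 12)*(-11) + 525)*(U + 4021) = ((-8 + 12)*(-11) + 525)*(4368/5 + 4021) = (4*(-11) + 525)*(24473/5) = (-44 + 525)*(24473/5) = 481*(24473/5) = 11771513/5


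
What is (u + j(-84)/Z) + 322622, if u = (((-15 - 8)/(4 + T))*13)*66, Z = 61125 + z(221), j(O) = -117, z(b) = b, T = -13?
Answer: 59778241273/184038 ≈ 3.2481e+5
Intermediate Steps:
Z = 61346 (Z = 61125 + 221 = 61346)
u = 6578/3 (u = (((-15 - 8)/(4 - 13))*13)*66 = (-23/(-9)*13)*66 = (-23*(-⅑)*13)*66 = ((23/9)*13)*66 = (299/9)*66 = 6578/3 ≈ 2192.7)
(u + j(-84)/Z) + 322622 = (6578/3 - 117/61346) + 322622 = 403533637/184038 + 322622 = 59778241273/184038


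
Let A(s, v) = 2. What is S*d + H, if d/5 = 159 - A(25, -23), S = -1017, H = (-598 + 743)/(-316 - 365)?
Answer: -543673090/681 ≈ -7.9835e+5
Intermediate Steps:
H = -145/681 (H = 145/(-681) = 145*(-1/681) = -145/681 ≈ -0.21292)
d = 785 (d = 5*(159 - 1*2) = 5*(159 - 2) = 5*157 = 785)
S*d + H = -1017*785 - 145/681 = -798345 - 145/681 = -543673090/681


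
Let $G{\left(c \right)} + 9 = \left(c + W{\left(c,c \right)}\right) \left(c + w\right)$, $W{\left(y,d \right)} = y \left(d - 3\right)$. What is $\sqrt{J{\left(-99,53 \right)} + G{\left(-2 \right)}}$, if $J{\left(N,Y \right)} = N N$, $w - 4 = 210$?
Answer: $4 \sqrt{718} \approx 107.18$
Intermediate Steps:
$w = 214$ ($w = 4 + 210 = 214$)
$J{\left(N,Y \right)} = N^{2}$
$W{\left(y,d \right)} = y \left(-3 + d\right)$
$G{\left(c \right)} = -9 + \left(214 + c\right) \left(c + c \left(-3 + c\right)\right)$ ($G{\left(c \right)} = -9 + \left(c + c \left(-3 + c\right)\right) \left(c + 214\right) = -9 + \left(c + c \left(-3 + c\right)\right) \left(214 + c\right) = -9 + \left(214 + c\right) \left(c + c \left(-3 + c\right)\right)$)
$\sqrt{J{\left(-99,53 \right)} + G{\left(-2 \right)}} = \sqrt{\left(-99\right)^{2} + \left(-9 + \left(-2\right)^{3} - -856 + 212 \left(-2\right)^{2}\right)} = \sqrt{9801 + \left(-9 - 8 + 856 + 212 \cdot 4\right)} = \sqrt{9801 + \left(-9 - 8 + 856 + 848\right)} = \sqrt{9801 + 1687} = \sqrt{11488} = 4 \sqrt{718}$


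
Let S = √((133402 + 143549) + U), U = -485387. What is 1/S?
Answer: -I*√52109/104218 ≈ -0.0021904*I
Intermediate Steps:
S = 2*I*√52109 (S = √((133402 + 143549) - 485387) = √(276951 - 485387) = √(-208436) = 2*I*√52109 ≈ 456.55*I)
1/S = 1/(2*I*√52109) = -I*√52109/104218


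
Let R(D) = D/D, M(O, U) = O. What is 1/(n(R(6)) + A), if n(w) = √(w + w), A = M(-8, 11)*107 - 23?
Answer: -879/772639 - √2/772639 ≈ -0.0011395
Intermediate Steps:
R(D) = 1
A = -879 (A = -8*107 - 23 = -856 - 23 = -879)
n(w) = √2*√w (n(w) = √(2*w) = √2*√w)
1/(n(R(6)) + A) = 1/(√2*√1 - 879) = 1/(√2*1 - 879) = 1/(√2 - 879) = 1/(-879 + √2)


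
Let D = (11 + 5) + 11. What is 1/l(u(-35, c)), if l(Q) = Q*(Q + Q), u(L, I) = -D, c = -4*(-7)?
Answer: 1/1458 ≈ 0.00068587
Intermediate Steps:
c = 28
D = 27 (D = 16 + 11 = 27)
u(L, I) = -27 (u(L, I) = -1*27 = -27)
l(Q) = 2*Q**2 (l(Q) = Q*(2*Q) = 2*Q**2)
1/l(u(-35, c)) = 1/(2*(-27)**2) = 1/(2*729) = 1/1458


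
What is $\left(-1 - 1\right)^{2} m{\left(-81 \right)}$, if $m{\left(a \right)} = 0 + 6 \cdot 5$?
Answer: $120$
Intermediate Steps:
$m{\left(a \right)} = 30$ ($m{\left(a \right)} = 0 + 30 = 30$)
$\left(-1 - 1\right)^{2} m{\left(-81 \right)} = \left(-1 - 1\right)^{2} \cdot 30 = \left(-2\right)^{2} \cdot 30 = 4 \cdot 30 = 120$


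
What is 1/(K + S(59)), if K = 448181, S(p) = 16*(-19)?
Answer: 1/447877 ≈ 2.2328e-6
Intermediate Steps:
S(p) = -304
1/(K + S(59)) = 1/(448181 - 304) = 1/447877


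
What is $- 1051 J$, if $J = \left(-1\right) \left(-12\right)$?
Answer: $-12612$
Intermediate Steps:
$J = 12$
$- 1051 J = \left(-1051\right) 12 = -12612$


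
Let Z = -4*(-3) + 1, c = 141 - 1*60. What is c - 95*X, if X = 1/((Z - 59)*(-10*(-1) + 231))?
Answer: 898061/11086 ≈ 81.009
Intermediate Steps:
c = 81 (c = 141 - 60 = 81)
Z = 13 (Z = 12 + 1 = 13)
X = -1/11086 (X = 1/((13 - 59)*(-10*(-1) + 231)) = 1/(-46*(10 + 231)) = 1/(-46*241) = 1/(-11086) = -1/11086 ≈ -9.0204e-5)
c - 95*X = 81 - 95*(-1/11086) = 81 + 95/11086 = 898061/11086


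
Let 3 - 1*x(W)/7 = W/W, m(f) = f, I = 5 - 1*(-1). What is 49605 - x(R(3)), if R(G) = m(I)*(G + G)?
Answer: 49591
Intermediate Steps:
I = 6 (I = 5 + 1 = 6)
R(G) = 12*G (R(G) = 6*(G + G) = 6*(2*G) = 12*G)
x(W) = 14 (x(W) = 21 - 7*W/W = 21 - 7*1 = 21 - 7 = 14)
49605 - x(R(3)) = 49605 - 1*14 = 49605 - 14 = 49591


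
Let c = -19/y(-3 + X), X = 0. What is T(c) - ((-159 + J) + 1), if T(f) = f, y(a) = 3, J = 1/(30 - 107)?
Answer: 35038/231 ≈ 151.68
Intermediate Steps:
J = -1/77 (J = 1/(-77) = -1/77 ≈ -0.012987)
c = -19/3 ≈ -6.3333
T(c) - ((-159 + J) + 1) = -19/3 - ((-159 - 1/77) + 1) = -19/3 - (-12244/77 + 1) = -19/3 - 1*(-12167/77) = -19/3 + 12167/77 = 35038/231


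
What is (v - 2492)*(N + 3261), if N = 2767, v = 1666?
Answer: -4979128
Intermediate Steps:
(v - 2492)*(N + 3261) = (1666 - 2492)*(2767 + 3261) = -826*6028 = -4979128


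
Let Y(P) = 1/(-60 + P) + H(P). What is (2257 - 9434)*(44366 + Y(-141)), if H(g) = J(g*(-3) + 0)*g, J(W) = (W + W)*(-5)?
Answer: -924397564115/201 ≈ -4.5990e+9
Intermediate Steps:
J(W) = -10*W (J(W) = (2*W)*(-5) = -10*W)
H(g) = 30*g**2 (H(g) = (-10*(g*(-3) + 0))*g = (-10*(-3*g + 0))*g = (-(-30)*g)*g = (30*g)*g = 30*g**2)
Y(P) = 1/(-60 + P) + 30*P**2
(2257 - 9434)*(44366 + Y(-141)) = (2257 - 9434)*(44366 + (1 - 1800*(-141)**2 + 30*(-141)**3)/(-60 - 141)) = -7177*(44366 + (1 - 1800*19881 + 30*(-2803221))/(-201)) = -7177*(44366 - (1 - 35785800 - 84096630)/201) = -7177*(44366 - 1/201*(-119882429)) = -7177*(44366 + 119882429/201) = -7177*128799995/201 = -924397564115/201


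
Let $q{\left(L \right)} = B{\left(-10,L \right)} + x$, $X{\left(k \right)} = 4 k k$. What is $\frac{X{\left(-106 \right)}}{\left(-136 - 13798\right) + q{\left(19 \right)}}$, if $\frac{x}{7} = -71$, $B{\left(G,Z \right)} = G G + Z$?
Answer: $- \frac{5618}{1789} \approx -3.1403$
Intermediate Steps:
$B{\left(G,Z \right)} = Z + G^{2}$ ($B{\left(G,Z \right)} = G^{2} + Z = Z + G^{2}$)
$X{\left(k \right)} = 4 k^{2}$
$x = -497$ ($x = 7 \left(-71\right) = -497$)
$q{\left(L \right)} = -397 + L$ ($q{\left(L \right)} = \left(L + \left(-10\right)^{2}\right) - 497 = \left(L + 100\right) - 497 = \left(100 + L\right) - 497 = -397 + L$)
$\frac{X{\left(-106 \right)}}{\left(-136 - 13798\right) + q{\left(19 \right)}} = \frac{4 \left(-106\right)^{2}}{\left(-136 - 13798\right) + \left(-397 + 19\right)} = \frac{4 \cdot 11236}{\left(-136 - 13798\right) - 378} = \frac{44944}{-13934 - 378} = \frac{44944}{-14312} = 44944 \left(- \frac{1}{14312}\right) = - \frac{5618}{1789}$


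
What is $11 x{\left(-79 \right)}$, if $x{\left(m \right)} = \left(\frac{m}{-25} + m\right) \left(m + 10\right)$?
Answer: $\frac{1439064}{25} \approx 57563.0$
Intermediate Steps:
$x{\left(m \right)} = \frac{24 m \left(10 + m\right)}{25}$ ($x{\left(m \right)} = \left(m \left(- \frac{1}{25}\right) + m\right) \left(10 + m\right) = \left(- \frac{m}{25} + m\right) \left(10 + m\right) = \frac{24 m}{25} \left(10 + m\right) = \frac{24 m \left(10 + m\right)}{25}$)
$11 x{\left(-79 \right)} = 11 \cdot \frac{24}{25} \left(-79\right) \left(10 - 79\right) = 11 \cdot \frac{24}{25} \left(-79\right) \left(-69\right) = 11 \cdot \frac{130824}{25} = \frac{1439064}{25}$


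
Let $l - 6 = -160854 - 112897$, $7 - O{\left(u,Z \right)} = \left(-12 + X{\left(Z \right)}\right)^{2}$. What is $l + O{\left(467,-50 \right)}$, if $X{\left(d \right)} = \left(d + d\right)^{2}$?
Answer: $-100033882$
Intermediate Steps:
$X{\left(d \right)} = 4 d^{2}$ ($X{\left(d \right)} = \left(2 d\right)^{2} = 4 d^{2}$)
$O{\left(u,Z \right)} = 7 - \left(-12 + 4 Z^{2}\right)^{2}$
$l = -273745$ ($l = 6 - 273751 = -273745$)
$l + O{\left(467,-50 \right)} = -273745 + \left(7 - 16 \left(-3 + \left(-50\right)^{2}\right)^{2}\right) = -273745 + \left(7 - 16 \left(-3 + 2500\right)^{2}\right) = -273745 + \left(7 - 16 \cdot 2497^{2}\right) = -273745 + \left(7 - 99760144\right) = -273745 - 99760137 = -100033882$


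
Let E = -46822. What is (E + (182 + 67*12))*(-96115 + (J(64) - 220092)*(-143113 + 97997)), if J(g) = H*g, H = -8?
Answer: -456190763126364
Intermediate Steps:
J(g) = -8*g
(E + (182 + 67*12))*(-96115 + (J(64) - 220092)*(-143113 + 97997)) = (-46822 + (182 + 67*12))*(-96115 + (-8*64 - 220092)*(-143113 + 97997)) = (-46822 + (182 + 804))*(-96115 + (-512 - 220092)*(-45116)) = (-46822 + 986)*(-96115 - 220604*(-45116)) = -45836*(-96115 + 9952770064) = -45836*9952673949 = -456190763126364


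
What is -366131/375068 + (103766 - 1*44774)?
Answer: 22125645325/375068 ≈ 58991.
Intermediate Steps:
-366131/375068 + (103766 - 1*44774) = -366131*1/375068 + (103766 - 44774) = -366131/375068 + 58992 = 22125645325/375068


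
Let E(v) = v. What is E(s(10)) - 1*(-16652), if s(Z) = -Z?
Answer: 16642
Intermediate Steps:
E(s(10)) - 1*(-16652) = -1*10 - 1*(-16652) = -10 + 16652 = 16642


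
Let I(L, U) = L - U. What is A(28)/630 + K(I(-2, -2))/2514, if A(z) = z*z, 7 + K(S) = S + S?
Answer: 46823/37710 ≈ 1.2417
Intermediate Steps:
K(S) = -7 + 2*S (K(S) = -7 + (S + S) = -7 + 2*S)
A(z) = z²
A(28)/630 + K(I(-2, -2))/2514 = 28²/630 + (-7 + 2*(-2 - 1*(-2)))/2514 = 784*(1/630) + (-7 + 2*(-2 + 2))*(1/2514) = 56/45 + (-7 + 2*0)*(1/2514) = 56/45 + (-7 + 0)*(1/2514) = 56/45 - 7*1/2514 = 56/45 - 7/2514 = 46823/37710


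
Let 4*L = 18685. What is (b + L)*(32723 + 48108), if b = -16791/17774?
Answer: 13419563670803/35548 ≈ 3.7751e+8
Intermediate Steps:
L = 18685/4 (L = (¼)*18685 = 18685/4 ≈ 4671.3)
b = -16791/17774 (b = -16791*1/17774 = -16791/17774 ≈ -0.94469)
(b + L)*(32723 + 48108) = (-16791/17774 + 18685/4)*(32723 + 48108) = (166020013/35548)*80831 = 13419563670803/35548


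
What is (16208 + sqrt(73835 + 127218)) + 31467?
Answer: 47675 + sqrt(201053) ≈ 48123.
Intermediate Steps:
(16208 + sqrt(73835 + 127218)) + 31467 = (16208 + sqrt(201053)) + 31467 = 47675 + sqrt(201053)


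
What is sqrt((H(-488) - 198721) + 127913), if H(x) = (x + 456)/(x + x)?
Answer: I*sqrt(263476446)/61 ≈ 266.1*I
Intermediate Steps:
H(x) = (456 + x)/(2*x) (H(x) = (456 + x)/((2*x)) = (456 + x)*(1/(2*x)) = (456 + x)/(2*x))
sqrt((H(-488) - 198721) + 127913) = sqrt(((1/2)*(456 - 488)/(-488) - 198721) + 127913) = sqrt(((1/2)*(-1/488)*(-32) - 198721) + 127913) = sqrt((2/61 - 198721) + 127913) = sqrt(-12121979/61 + 127913) = sqrt(-4319286/61) = I*sqrt(263476446)/61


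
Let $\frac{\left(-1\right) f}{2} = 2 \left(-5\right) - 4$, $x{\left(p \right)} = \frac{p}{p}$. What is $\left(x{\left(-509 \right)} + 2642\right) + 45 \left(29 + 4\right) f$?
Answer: $44223$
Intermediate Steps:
$x{\left(p \right)} = 1$
$f = 28$ ($f = - 2 \left(2 \left(-5\right) - 4\right) = - 2 \left(-10 - 4\right) = \left(-2\right) \left(-14\right) = 28$)
$\left(x{\left(-509 \right)} + 2642\right) + 45 \left(29 + 4\right) f = \left(1 + 2642\right) + 45 \left(29 + 4\right) 28 = 2643 + 45 \cdot 33 \cdot 28 = 2643 + 1485 \cdot 28 = 2643 + 41580 = 44223$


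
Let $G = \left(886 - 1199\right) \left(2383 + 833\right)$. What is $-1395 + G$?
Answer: $-1008003$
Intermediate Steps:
$G = -1006608$ ($G = \left(-313\right) 3216 = -1006608$)
$-1395 + G = -1395 - 1006608 = -1008003$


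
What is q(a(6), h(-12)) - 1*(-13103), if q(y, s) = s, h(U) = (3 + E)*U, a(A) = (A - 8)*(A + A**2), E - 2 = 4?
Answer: 12995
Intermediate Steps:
E = 6 (E = 2 + 4 = 6)
a(A) = (-8 + A)*(A + A**2)
h(U) = 9*U (h(U) = (3 + 6)*U = 9*U)
q(a(6), h(-12)) - 1*(-13103) = 9*(-12) - 1*(-13103) = -108 + 13103 = 12995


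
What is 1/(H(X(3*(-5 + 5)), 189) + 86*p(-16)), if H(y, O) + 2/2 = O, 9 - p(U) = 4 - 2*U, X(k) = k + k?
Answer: -1/2134 ≈ -0.00046860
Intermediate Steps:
X(k) = 2*k
p(U) = 5 + 2*U (p(U) = 9 - (4 - 2*U) = 9 + (-4 + 2*U) = 5 + 2*U)
H(y, O) = -1 + O
1/(H(X(3*(-5 + 5)), 189) + 86*p(-16)) = 1/((-1 + 189) + 86*(5 + 2*(-16))) = 1/(188 + 86*(5 - 32)) = 1/(188 + 86*(-27)) = 1/(188 - 2322) = 1/(-2134) = -1/2134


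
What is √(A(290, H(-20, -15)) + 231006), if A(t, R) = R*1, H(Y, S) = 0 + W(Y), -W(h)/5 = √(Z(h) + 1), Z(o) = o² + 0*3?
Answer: √(231006 - 5*√401) ≈ 480.53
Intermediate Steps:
Z(o) = o² (Z(o) = o² + 0 = o²)
W(h) = -5*√(1 + h²) (W(h) = -5*√(h² + 1) = -5*√(1 + h²))
H(Y, S) = -5*√(1 + Y²) (H(Y, S) = 0 - 5*√(1 + Y²) = -5*√(1 + Y²))
A(t, R) = R
√(A(290, H(-20, -15)) + 231006) = √(-5*√(1 + (-20)²) + 231006) = √(-5*√(1 + 400) + 231006) = √(-5*√401 + 231006) = √(231006 - 5*√401)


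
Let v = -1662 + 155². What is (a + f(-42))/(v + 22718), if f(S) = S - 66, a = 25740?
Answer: 2848/5009 ≈ 0.56858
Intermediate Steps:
v = 22363 (v = -1662 + 24025 = 22363)
f(S) = -66 + S
(a + f(-42))/(v + 22718) = (25740 + (-66 - 42))/(22363 + 22718) = (25740 - 108)/45081 = 25632*(1/45081) = 2848/5009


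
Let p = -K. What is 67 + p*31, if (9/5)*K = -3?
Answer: 356/3 ≈ 118.67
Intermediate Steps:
K = -5/3 (K = (5/9)*(-3) = -5/3 ≈ -1.6667)
p = 5/3 (p = -1*(-5/3) = 5/3 ≈ 1.6667)
67 + p*31 = 67 + (5/3)*31 = 67 + 155/3 = 356/3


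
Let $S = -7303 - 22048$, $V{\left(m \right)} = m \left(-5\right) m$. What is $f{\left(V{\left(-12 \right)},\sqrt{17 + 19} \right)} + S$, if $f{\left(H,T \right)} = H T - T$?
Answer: $-33677$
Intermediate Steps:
$V{\left(m \right)} = - 5 m^{2}$ ($V{\left(m \right)} = - 5 m m = - 5 m^{2}$)
$f{\left(H,T \right)} = - T + H T$
$S = -29351$
$f{\left(V{\left(-12 \right)},\sqrt{17 + 19} \right)} + S = \sqrt{17 + 19} \left(-1 - 5 \left(-12\right)^{2}\right) - 29351 = \sqrt{36} \left(-1 - 720\right) - 29351 = 6 \left(-1 - 720\right) - 29351 = 6 \left(-721\right) - 29351 = -4326 - 29351 = -33677$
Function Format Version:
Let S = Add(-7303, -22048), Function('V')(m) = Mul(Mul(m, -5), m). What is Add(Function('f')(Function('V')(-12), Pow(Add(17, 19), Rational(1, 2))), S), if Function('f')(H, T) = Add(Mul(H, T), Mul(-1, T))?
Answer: -33677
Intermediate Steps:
Function('V')(m) = Mul(-5, Pow(m, 2)) (Function('V')(m) = Mul(Mul(-5, m), m) = Mul(-5, Pow(m, 2)))
Function('f')(H, T) = Add(Mul(-1, T), Mul(H, T))
S = -29351
Add(Function('f')(Function('V')(-12), Pow(Add(17, 19), Rational(1, 2))), S) = Add(Mul(Pow(Add(17, 19), Rational(1, 2)), Add(-1, Mul(-5, Pow(-12, 2)))), -29351) = Add(Mul(Pow(36, Rational(1, 2)), Add(-1, Mul(-5, 144))), -29351) = Add(Mul(6, Add(-1, -720)), -29351) = Add(Mul(6, -721), -29351) = Add(-4326, -29351) = -33677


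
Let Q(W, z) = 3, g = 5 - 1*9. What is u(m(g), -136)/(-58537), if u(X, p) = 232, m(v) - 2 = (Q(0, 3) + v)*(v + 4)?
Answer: -232/58537 ≈ -0.0039633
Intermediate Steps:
g = -4 (g = 5 - 9 = -4)
m(v) = 2 + (3 + v)*(4 + v) (m(v) = 2 + (3 + v)*(v + 4) = 2 + (3 + v)*(4 + v))
u(m(g), -136)/(-58537) = 232/(-58537) = 232*(-1/58537) = -232/58537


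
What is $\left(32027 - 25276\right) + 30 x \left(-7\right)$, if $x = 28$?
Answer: $871$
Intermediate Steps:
$\left(32027 - 25276\right) + 30 x \left(-7\right) = \left(32027 - 25276\right) + 30 \cdot 28 \left(-7\right) = 6751 + 840 \left(-7\right) = 6751 - 5880 = 871$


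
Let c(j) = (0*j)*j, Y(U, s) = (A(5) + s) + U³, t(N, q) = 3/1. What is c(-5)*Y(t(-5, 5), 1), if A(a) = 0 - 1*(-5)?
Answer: 0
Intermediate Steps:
A(a) = 5 (A(a) = 0 + 5 = 5)
t(N, q) = 3 (t(N, q) = 3*1 = 3)
Y(U, s) = 5 + s + U³ (Y(U, s) = (5 + s) + U³ = 5 + s + U³)
c(j) = 0 (c(j) = 0*j = 0)
c(-5)*Y(t(-5, 5), 1) = 0*(5 + 1 + 3³) = 0*(5 + 1 + 27) = 0*33 = 0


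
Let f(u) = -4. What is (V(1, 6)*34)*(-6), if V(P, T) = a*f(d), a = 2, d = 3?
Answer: 1632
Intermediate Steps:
V(P, T) = -8 (V(P, T) = 2*(-4) = -8)
(V(1, 6)*34)*(-6) = -8*34*(-6) = -272*(-6) = 1632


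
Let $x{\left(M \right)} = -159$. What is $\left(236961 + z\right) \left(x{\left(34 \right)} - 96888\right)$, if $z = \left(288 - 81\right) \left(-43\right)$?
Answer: $-22132538820$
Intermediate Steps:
$z = -8901$ ($z = \left(288 - 81\right) \left(-43\right) = 207 \left(-43\right) = -8901$)
$\left(236961 + z\right) \left(x{\left(34 \right)} - 96888\right) = \left(236961 - 8901\right) \left(-159 - 96888\right) = 228060 \left(-97047\right) = -22132538820$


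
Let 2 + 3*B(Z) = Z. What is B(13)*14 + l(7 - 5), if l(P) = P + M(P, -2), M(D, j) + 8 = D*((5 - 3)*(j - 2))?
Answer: 88/3 ≈ 29.333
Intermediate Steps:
B(Z) = -⅔ + Z/3
M(D, j) = -8 + D*(-4 + 2*j) (M(D, j) = -8 + D*((5 - 3)*(j - 2)) = -8 + D*(2*(-2 + j)) = -8 + D*(-4 + 2*j))
l(P) = -8 - 7*P (l(P) = P + (-8 - 4*P + 2*P*(-2)) = P + (-8 - 4*P - 4*P) = P + (-8 - 8*P) = -8 - 7*P)
B(13)*14 + l(7 - 5) = (-⅔ + (⅓)*13)*14 + (-8 - 7*(7 - 5)) = (-⅔ + 13/3)*14 + (-8 - 7*2) = (11/3)*14 + (-8 - 14) = 154/3 - 22 = 88/3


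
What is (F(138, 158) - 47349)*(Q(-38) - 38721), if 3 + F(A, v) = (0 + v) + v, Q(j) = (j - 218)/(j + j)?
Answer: 34601327860/19 ≈ 1.8211e+9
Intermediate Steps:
Q(j) = (-218 + j)/(2*j) (Q(j) = (-218 + j)/((2*j)) = (-218 + j)*(1/(2*j)) = (-218 + j)/(2*j))
F(A, v) = -3 + 2*v (F(A, v) = -3 + ((0 + v) + v) = -3 + (v + v) = -3 + 2*v)
(F(138, 158) - 47349)*(Q(-38) - 38721) = ((-3 + 2*158) - 47349)*((½)*(-218 - 38)/(-38) - 38721) = ((-3 + 316) - 47349)*((½)*(-1/38)*(-256) - 38721) = (313 - 47349)*(64/19 - 38721) = -47036*(-735635/19) = 34601327860/19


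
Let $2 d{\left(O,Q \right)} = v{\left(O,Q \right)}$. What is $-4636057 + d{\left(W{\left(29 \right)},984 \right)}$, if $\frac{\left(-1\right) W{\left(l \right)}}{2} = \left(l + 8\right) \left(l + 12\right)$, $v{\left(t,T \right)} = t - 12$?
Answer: $-4637580$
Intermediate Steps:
$v{\left(t,T \right)} = -12 + t$
$W{\left(l \right)} = - 2 \left(8 + l\right) \left(12 + l\right)$ ($W{\left(l \right)} = - 2 \left(l + 8\right) \left(l + 12\right) = - 2 \left(8 + l\right) \left(12 + l\right)$)
$d{\left(O,Q \right)} = -6 + \frac{O}{2}$ ($d{\left(O,Q \right)} = \frac{-12 + O}{2} = -6 + \frac{O}{2}$)
$-4636057 + d{\left(W{\left(29 \right)},984 \right)} = -4636057 + \left(-6 + \frac{-192 - 1160 - 2 \cdot 29^{2}}{2}\right) = -4636057 + \left(-6 + \frac{-192 - 1160 - 1682}{2}\right) = -4636057 + \left(-6 + \frac{1}{2} \left(-3034\right)\right) = -4636057 - 1523 = -4637580$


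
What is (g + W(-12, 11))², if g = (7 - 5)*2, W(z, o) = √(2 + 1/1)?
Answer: (4 + √3)² ≈ 32.856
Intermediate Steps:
W(z, o) = √3 (W(z, o) = √(2 + 1*1) = √(2 + 1) = √3)
g = 4 (g = 2*2 = 4)
(g + W(-12, 11))² = (4 + √3)²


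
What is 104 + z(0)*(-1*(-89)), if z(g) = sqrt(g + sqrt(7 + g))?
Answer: 104 + 89*7**(1/4) ≈ 248.77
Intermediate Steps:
104 + z(0)*(-1*(-89)) = 104 + sqrt(0 + sqrt(7 + 0))*(-1*(-89)) = 104 + sqrt(0 + sqrt(7))*89 = 104 + sqrt(sqrt(7))*89 = 104 + 7**(1/4)*89 = 104 + 89*7**(1/4)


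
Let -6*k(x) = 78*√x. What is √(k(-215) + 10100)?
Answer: √(10100 - 13*I*√215) ≈ 100.5 - 0.9483*I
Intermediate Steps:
k(x) = -13*√x
√(k(-215) + 10100) = √(-13*I*√215 + 10100) = √(10100 - 13*I*√215)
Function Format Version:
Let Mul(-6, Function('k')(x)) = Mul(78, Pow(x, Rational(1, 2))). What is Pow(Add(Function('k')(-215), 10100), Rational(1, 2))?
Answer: Pow(Add(10100, Mul(-13, I, Pow(215, Rational(1, 2)))), Rational(1, 2)) ≈ Add(100.50, Mul(-0.9483, I))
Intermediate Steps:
Function('k')(x) = Mul(-13, Pow(x, Rational(1, 2))) (Function('k')(x) = Mul(Rational(-1, 6), Mul(78, Pow(x, Rational(1, 2)))) = Mul(-13, Pow(x, Rational(1, 2))))
Pow(Add(Function('k')(-215), 10100), Rational(1, 2)) = Pow(Add(Mul(-13, Pow(-215, Rational(1, 2))), 10100), Rational(1, 2)) = Pow(Add(Mul(-13, Mul(I, Pow(215, Rational(1, 2)))), 10100), Rational(1, 2)) = Pow(Add(Mul(-13, I, Pow(215, Rational(1, 2))), 10100), Rational(1, 2)) = Pow(Add(10100, Mul(-13, I, Pow(215, Rational(1, 2)))), Rational(1, 2))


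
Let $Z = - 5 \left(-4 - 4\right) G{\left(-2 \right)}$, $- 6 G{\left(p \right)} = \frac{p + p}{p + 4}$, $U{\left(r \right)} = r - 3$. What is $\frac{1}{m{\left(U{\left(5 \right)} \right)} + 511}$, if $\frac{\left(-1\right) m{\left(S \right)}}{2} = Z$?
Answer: $\frac{3}{1453} \approx 0.0020647$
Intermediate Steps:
$U{\left(r \right)} = -3 + r$
$G{\left(p \right)} = - \frac{p}{3 \left(4 + p\right)}$ ($G{\left(p \right)} = - \frac{\left(p + p\right) \frac{1}{p + 4}}{6} = - \frac{2 p \frac{1}{4 + p}}{6} = - \frac{p}{3 \left(4 + p\right)}$)
$Z = \frac{40}{3}$ ($Z = - 5 \left(-4 - 4\right) \left(\left(-1\right) \left(-2\right) \frac{1}{12 + 3 \left(-2\right)}\right) = \left(-5\right) \left(-8\right) \left(\left(-1\right) \left(-2\right) \frac{1}{12 - 6}\right) = 40 \left(\left(-1\right) \left(-2\right) \frac{1}{6}\right) = 40 \cdot \frac{1}{3} = \frac{40}{3} \approx 13.333$)
$m{\left(S \right)} = - \frac{80}{3}$ ($m{\left(S \right)} = \left(-2\right) \frac{40}{3} = - \frac{80}{3}$)
$\frac{1}{m{\left(U{\left(5 \right)} \right)} + 511} = \frac{1}{- \frac{80}{3} + 511} = \frac{1}{\frac{1453}{3}} = \frac{3}{1453}$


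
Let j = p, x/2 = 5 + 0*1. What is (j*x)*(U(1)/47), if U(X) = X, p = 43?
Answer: 430/47 ≈ 9.1489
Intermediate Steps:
x = 10 (x = 2*(5 + 0*1) = 2*(5 + 0) = 2*5 = 10)
j = 43
(j*x)*(U(1)/47) = (43*10)*(1/47) = 430*(1*(1/47)) = 430*(1/47) = 430/47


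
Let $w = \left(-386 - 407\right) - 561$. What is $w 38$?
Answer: $-51452$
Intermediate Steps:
$w = -1354$ ($w = \left(-386 - 407\right) - 561 = -793 - 561 = -1354$)
$w 38 = \left(-1354\right) 38 = -51452$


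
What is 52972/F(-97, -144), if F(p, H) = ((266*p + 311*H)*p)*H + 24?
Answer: -13243/246486306 ≈ -5.3727e-5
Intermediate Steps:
F(p, H) = 24 + H*p*(266*p + 311*H) (F(p, H) = (p*(266*p + 311*H))*H + 24 = H*p*(266*p + 311*H) + 24 = 24 + H*p*(266*p + 311*H))
52972/F(-97, -144) = 52972/(24 + 266*(-144)*(-97)**2 + 311*(-97)*(-144)**2) = 52972/(24 + 266*(-144)*9409 + 311*(-97)*20736) = 52972/(24 - 360402336 - 625542912) = 52972/(-985945224) = 52972*(-1/985945224) = -13243/246486306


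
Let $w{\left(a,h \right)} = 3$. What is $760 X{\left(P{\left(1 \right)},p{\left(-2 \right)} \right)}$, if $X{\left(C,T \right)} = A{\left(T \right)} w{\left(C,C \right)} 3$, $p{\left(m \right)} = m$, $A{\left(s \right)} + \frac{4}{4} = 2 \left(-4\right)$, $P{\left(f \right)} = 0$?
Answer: $-61560$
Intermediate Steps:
$A{\left(s \right)} = -9$ ($A{\left(s \right)} = -1 + 2 \left(-4\right) = -1 - 8 = -9$)
$X{\left(C,T \right)} = -81$ ($X{\left(C,T \right)} = \left(-9\right) 3 \cdot 3 = \left(-27\right) 3 = -81$)
$760 X{\left(P{\left(1 \right)},p{\left(-2 \right)} \right)} = 760 \left(-81\right) = -61560$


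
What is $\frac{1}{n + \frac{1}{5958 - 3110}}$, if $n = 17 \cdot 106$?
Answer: $\frac{2848}{5132097} \approx 0.00055494$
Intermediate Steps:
$n = 1802$
$\frac{1}{n + \frac{1}{5958 - 3110}} = \frac{1}{1802 + \frac{1}{5958 - 3110}} = \frac{1}{1802 + \frac{1}{2848}} = \frac{1}{\frac{5132097}{2848}} = \frac{2848}{5132097}$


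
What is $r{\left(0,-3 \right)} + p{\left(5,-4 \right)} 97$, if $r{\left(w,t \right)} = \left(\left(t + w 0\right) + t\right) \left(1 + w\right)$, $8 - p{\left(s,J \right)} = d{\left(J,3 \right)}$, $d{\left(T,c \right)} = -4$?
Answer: $1158$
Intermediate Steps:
$p{\left(s,J \right)} = 12$ ($p{\left(s,J \right)} = 8 - -4 = 8 + 4 = 12$)
$r{\left(w,t \right)} = 2 t \left(1 + w\right)$ ($r{\left(w,t \right)} = \left(\left(t + 0\right) + t\right) \left(1 + w\right) = \left(t + t\right) \left(1 + w\right) = 2 t \left(1 + w\right)$)
$r{\left(0,-3 \right)} + p{\left(5,-4 \right)} 97 = 2 \left(-3\right) \left(1 + 0\right) + 12 \cdot 97 = 2 \left(-3\right) 1 + 1164 = -6 + 1164 = 1158$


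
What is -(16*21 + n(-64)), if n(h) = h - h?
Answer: -336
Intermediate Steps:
n(h) = 0
-(16*21 + n(-64)) = -(16*21 + 0) = -(336 + 0) = -1*336 = -336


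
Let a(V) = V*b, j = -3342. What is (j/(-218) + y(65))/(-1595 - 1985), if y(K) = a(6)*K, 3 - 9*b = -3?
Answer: -30011/390220 ≈ -0.076908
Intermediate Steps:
b = ⅔ (b = ⅓ - ⅑*(-3) = ⅓ + ⅓ = ⅔ ≈ 0.66667)
a(V) = 2*V/3 (a(V) = V*(⅔) = 2*V/3)
y(K) = 4*K (y(K) = ((⅔)*6)*K = 4*K)
(j/(-218) + y(65))/(-1595 - 1985) = (-3342/(-218) + 4*65)/(-1595 - 1985) = (-3342*(-1/218) + 260)/(-3580) = (1671/109 + 260)*(-1/3580) = (30011/109)*(-1/3580) = -30011/390220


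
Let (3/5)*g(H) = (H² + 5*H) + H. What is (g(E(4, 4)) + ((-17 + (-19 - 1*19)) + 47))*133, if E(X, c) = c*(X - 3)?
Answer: 23408/3 ≈ 7802.7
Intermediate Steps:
E(X, c) = c*(-3 + X)
g(H) = 10*H + 5*H²/3 (g(H) = 5*((H² + 5*H) + H)/3 = 5*(H² + 6*H)/3 = 10*H + 5*H²/3)
(g(E(4, 4)) + ((-17 + (-19 - 1*19)) + 47))*133 = (5*(4*(-3 + 4))*(6 + 4*(-3 + 4))/3 + ((-17 + (-19 - 1*19)) + 47))*133 = (5*(4*1)*(6 + 4*1)/3 + ((-17 + (-19 - 19)) + 47))*133 = ((5/3)*4*(6 + 4) + ((-17 - 38) + 47))*133 = ((5/3)*4*10 + (-55 + 47))*133 = (200/3 - 8)*133 = (176/3)*133 = 23408/3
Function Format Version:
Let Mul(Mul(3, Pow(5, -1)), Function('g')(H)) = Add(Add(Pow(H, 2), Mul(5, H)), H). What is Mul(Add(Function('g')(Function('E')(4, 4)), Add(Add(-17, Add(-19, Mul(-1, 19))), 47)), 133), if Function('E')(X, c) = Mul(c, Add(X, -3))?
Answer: Rational(23408, 3) ≈ 7802.7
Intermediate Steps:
Function('E')(X, c) = Mul(c, Add(-3, X))
Function('g')(H) = Add(Mul(10, H), Mul(Rational(5, 3), Pow(H, 2))) (Function('g')(H) = Mul(Rational(5, 3), Add(Add(Pow(H, 2), Mul(5, H)), H)) = Mul(Rational(5, 3), Add(Pow(H, 2), Mul(6, H))) = Add(Mul(10, H), Mul(Rational(5, 3), Pow(H, 2))))
Mul(Add(Function('g')(Function('E')(4, 4)), Add(Add(-17, Add(-19, Mul(-1, 19))), 47)), 133) = Mul(Add(Mul(Rational(5, 3), Mul(4, Add(-3, 4)), Add(6, Mul(4, Add(-3, 4)))), Add(Add(-17, Add(-19, Mul(-1, 19))), 47)), 133) = Mul(Add(Mul(Rational(5, 3), Mul(4, 1), Add(6, Mul(4, 1))), Add(Add(-17, Add(-19, -19)), 47)), 133) = Mul(Add(Mul(Rational(5, 3), 4, Add(6, 4)), Add(Add(-17, -38), 47)), 133) = Mul(Add(Mul(Rational(5, 3), 4, 10), Add(-55, 47)), 133) = Mul(Add(Rational(200, 3), -8), 133) = Mul(Rational(176, 3), 133) = Rational(23408, 3)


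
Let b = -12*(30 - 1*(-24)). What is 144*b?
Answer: -93312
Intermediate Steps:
b = -648 (b = -12*(30 + 24) = -12*54 = -648)
144*b = 144*(-648) = -93312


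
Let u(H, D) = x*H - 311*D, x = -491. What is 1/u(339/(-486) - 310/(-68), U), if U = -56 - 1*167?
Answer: 1377/92888434 ≈ 1.4824e-5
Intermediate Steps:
U = -223 (U = -56 - 167 = -223)
u(H, D) = -491*H - 311*D
1/u(339/(-486) - 310/(-68), U) = 1/(-491*(339/(-486) - 310/(-68)) - 311*(-223)) = 1/(-491*(339*(-1/486) - 310*(-1/68)) + 69353) = 1/(-491*(-113/162 + 155/34) + 69353) = 1/(-491*5317/1377 + 69353) = 1/(-2610647/1377 + 69353) = 1/(92888434/1377) = 1377/92888434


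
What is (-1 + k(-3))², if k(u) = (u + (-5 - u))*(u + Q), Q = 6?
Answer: 256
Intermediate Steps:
k(u) = -30 - 5*u (k(u) = (u + (-5 - u))*(u + 6) = -5*(6 + u) = -30 - 5*u)
(-1 + k(-3))² = (-1 + (-30 - 5*(-3)))² = (-1 + (-30 + 15))² = (-1 - 15)² = (-16)² = 256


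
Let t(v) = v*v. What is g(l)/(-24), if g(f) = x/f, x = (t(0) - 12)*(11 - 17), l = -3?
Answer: 1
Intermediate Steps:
t(v) = v²
x = 72 (x = (0² - 12)*(11 - 17) = (0 - 12)*(-6) = -12*(-6) = 72)
g(f) = 72/f
g(l)/(-24) = (72/(-3))/(-24) = -3*(-1)/3 = -1/24*(-24) = 1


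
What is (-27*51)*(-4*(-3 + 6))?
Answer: 16524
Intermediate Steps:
(-27*51)*(-4*(-3 + 6)) = -(-5508)*3 = -1377*(-12) = 16524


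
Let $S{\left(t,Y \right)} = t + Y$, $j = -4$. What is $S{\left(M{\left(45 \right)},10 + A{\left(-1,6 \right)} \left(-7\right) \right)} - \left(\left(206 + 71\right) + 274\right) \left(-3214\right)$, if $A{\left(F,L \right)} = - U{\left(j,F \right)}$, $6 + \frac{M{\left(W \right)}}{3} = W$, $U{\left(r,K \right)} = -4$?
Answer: $1771013$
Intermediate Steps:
$M{\left(W \right)} = -18 + 3 W$
$A{\left(F,L \right)} = 4$ ($A{\left(F,L \right)} = \left(-1\right) \left(-4\right) = 4$)
$S{\left(t,Y \right)} = Y + t$
$S{\left(M{\left(45 \right)},10 + A{\left(-1,6 \right)} \left(-7\right) \right)} - \left(\left(206 + 71\right) + 274\right) \left(-3214\right) = \left(\left(10 + 4 \left(-7\right)\right) + \left(-18 + 3 \cdot 45\right)\right) - \left(\left(206 + 71\right) + 274\right) \left(-3214\right) = \left(\left(10 - 28\right) + \left(-18 + 135\right)\right) - \left(277 + 274\right) \left(-3214\right) = \left(-18 + 117\right) - 551 \left(-3214\right) = 99 - -1770914 = 99 + 1770914 = 1771013$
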